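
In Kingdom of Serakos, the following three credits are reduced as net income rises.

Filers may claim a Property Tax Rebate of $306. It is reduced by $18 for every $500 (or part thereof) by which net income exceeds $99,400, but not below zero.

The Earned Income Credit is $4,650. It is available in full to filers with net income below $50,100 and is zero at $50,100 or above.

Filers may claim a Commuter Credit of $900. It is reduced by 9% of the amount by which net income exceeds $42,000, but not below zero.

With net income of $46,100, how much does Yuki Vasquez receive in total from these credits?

$5,487

Property Tax Rebate: $46,100 is at or below the $99,400 threshold, so the full $306 applies.
Earned Income Credit: $46,100 is below the $50,100 cutoff, so the full $4,650 applies.
Commuter Credit: 9% of the $4,100 excess over $42,000 is $369; credit = $900 − $369 = $531.
Total: $306 + $4,650 + $531 = $5,487.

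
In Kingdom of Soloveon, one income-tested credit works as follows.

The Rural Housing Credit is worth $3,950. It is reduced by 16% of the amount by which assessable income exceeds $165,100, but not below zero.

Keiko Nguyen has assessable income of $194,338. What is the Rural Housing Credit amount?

Rural Housing Credit: 16% of the $29,238 excess over $165,100 is $4,678.08 ≥ base, so the credit is $0.

$0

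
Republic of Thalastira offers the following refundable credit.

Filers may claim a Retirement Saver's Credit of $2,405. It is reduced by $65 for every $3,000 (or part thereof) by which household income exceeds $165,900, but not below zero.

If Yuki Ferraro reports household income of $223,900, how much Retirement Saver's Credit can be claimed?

Retirement Saver's Credit: income exceeds $165,900 by $58,000, which is 20 full-or-partial $3,000 increments; reduction = 20 × $65 = $1,300, leaving $1,105.

$1,105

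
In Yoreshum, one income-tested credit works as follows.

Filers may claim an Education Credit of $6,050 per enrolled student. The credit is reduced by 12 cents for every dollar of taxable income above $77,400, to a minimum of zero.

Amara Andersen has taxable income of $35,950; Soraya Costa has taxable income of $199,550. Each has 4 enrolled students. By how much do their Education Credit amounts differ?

Amara ($35,950): Education Credit: base = 4 × $6,050 = $24,200. $35,950 is at or below the $77,400 threshold, so the full $24,200 applies.
Soraya ($199,550): Education Credit: base = 4 × $6,050 = $24,200. 12% of the $122,150 excess over $77,400 is $14,658; credit = $24,200 − $14,658 = $9,542.
Difference: |$24,200 − $9,542| = $14,658.

$14,658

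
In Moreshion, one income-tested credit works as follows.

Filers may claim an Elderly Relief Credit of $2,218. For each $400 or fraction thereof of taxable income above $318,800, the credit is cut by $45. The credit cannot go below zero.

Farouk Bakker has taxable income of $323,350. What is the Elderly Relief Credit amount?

Elderly Relief Credit: income exceeds $318,800 by $4,550, which is 12 full-or-partial $400 increments; reduction = 12 × $45 = $540, leaving $1,678.

$1,678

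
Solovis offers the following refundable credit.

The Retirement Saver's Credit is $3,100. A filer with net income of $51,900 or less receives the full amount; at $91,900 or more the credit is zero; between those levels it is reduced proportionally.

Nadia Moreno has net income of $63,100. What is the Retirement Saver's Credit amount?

$2,232

Retirement Saver's Credit: $63,100 is $11,200 into a $40,000 phase-out range, leaving 28,800/40,000 of the credit: $3,100 × 28,800/40,000 = $2,232.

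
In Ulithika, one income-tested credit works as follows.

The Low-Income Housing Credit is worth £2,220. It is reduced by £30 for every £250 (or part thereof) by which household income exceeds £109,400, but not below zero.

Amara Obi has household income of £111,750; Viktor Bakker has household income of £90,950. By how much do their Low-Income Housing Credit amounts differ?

Amara (£111,750): Low-Income Housing Credit: income exceeds £109,400 by £2,350, which is 10 full-or-partial £250 increments; reduction = 10 × £30 = £300, leaving £1,920.
Viktor (£90,950): Low-Income Housing Credit: £90,950 is at or below the £109,400 threshold, so the full £2,220 applies.
Difference: |£1,920 − £2,220| = £300.

£300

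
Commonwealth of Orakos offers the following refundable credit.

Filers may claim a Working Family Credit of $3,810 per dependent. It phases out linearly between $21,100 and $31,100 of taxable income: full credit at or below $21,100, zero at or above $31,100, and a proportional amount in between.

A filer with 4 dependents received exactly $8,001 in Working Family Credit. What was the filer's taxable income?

$25,850

Full credit = 4 × $3,810 = $15,240.
$8,001 is 8,001/15,240 of the full $15,240, so 7,239/15,240 of the $10,000 range has been used: income = $21,100 + $10,000 × 7,239/15,240 = $25,850.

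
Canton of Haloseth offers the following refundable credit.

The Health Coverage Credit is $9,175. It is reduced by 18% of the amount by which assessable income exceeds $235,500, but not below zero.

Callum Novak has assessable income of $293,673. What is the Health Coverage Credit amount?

$0

Health Coverage Credit: 18% of the $58,173 excess over $235,500 is $10,471.14 ≥ base, so the credit is $0.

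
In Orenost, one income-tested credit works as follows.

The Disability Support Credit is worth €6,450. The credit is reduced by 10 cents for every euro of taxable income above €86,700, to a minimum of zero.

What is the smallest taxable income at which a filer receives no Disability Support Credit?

The credit falls by 10% of each euro above €86,700, so it reaches zero when the excess is €6,450 / 10% = €64,500: income = €86,700 + €64,500 = €151,200.

€151,200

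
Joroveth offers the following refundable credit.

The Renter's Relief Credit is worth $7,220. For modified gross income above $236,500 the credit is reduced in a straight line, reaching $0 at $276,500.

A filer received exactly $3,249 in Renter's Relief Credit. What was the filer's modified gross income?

$258,500

$3,249 is 3,249/7,220 of the full $7,220, so 3,971/7,220 of the $40,000 range has been used: income = $236,500 + $40,000 × 3,971/7,220 = $258,500.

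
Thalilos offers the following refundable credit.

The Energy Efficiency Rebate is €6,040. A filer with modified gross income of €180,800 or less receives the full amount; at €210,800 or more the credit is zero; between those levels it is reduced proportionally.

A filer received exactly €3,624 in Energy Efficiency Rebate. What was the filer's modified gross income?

€192,800

€3,624 is 3,624/6,040 of the full €6,040, so 2,416/6,040 of the €30,000 range has been used: income = €180,800 + €30,000 × 2,416/6,040 = €192,800.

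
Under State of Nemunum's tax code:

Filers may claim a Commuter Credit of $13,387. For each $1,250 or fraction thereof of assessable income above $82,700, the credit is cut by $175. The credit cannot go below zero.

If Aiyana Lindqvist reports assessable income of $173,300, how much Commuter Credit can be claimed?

Commuter Credit: income exceeds $82,700 by $90,600, which is 73 full-or-partial $1,250 increments; reduction = 73 × $175 = $12,775, leaving $612.

$612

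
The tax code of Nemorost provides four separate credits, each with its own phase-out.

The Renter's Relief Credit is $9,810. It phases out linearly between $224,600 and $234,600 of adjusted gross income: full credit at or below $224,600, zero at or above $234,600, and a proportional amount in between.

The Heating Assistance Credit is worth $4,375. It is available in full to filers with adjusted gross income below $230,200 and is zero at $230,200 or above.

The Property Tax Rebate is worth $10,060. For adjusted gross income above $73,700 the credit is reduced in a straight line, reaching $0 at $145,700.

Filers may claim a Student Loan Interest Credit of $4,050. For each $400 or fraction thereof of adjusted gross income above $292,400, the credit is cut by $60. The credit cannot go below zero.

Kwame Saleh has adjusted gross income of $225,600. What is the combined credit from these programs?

$17,254

Renter's Relief Credit: $225,600 is $1,000 into a $10,000 phase-out range, leaving 9,000/10,000 of the credit: $9,810 × 9,000/10,000 = $8,829.
Heating Assistance Credit: $225,600 is below the $230,200 cutoff, so the full $4,375 applies.
Property Tax Rebate: $225,600 is at or above $145,700, so the credit is $0.
Student Loan Interest Credit: $225,600 is at or below the $292,400 threshold, so the full $4,050 applies.
Total: $8,829 + $4,375 + $0 + $4,050 = $17,254.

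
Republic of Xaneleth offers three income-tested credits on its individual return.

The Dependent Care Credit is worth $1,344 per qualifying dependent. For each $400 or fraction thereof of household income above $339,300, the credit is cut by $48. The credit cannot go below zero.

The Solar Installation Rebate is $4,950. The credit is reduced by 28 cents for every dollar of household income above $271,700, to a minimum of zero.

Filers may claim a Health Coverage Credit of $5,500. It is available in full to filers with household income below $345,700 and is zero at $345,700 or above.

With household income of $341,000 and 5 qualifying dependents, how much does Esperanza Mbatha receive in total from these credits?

$11,980

Dependent Care Credit: base = 5 × $1,344 = $6,720. income exceeds $339,300 by $1,700, which is 5 full-or-partial $400 increments; reduction = 5 × $48 = $240, leaving $6,480.
Solar Installation Rebate: 28% of the $69,300 excess over $271,700 is $19,404 ≥ base, so the credit is $0.
Health Coverage Credit: $341,000 is below the $345,700 cutoff, so the full $5,500 applies.
Total: $6,480 + $0 + $5,500 = $11,980.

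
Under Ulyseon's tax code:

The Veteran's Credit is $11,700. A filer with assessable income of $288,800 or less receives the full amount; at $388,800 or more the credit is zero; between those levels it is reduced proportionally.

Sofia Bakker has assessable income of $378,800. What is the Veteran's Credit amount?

$1,170

Veteran's Credit: $378,800 is $90,000 into a $100,000 phase-out range, leaving 10,000/100,000 of the credit: $11,700 × 10,000/100,000 = $1,170.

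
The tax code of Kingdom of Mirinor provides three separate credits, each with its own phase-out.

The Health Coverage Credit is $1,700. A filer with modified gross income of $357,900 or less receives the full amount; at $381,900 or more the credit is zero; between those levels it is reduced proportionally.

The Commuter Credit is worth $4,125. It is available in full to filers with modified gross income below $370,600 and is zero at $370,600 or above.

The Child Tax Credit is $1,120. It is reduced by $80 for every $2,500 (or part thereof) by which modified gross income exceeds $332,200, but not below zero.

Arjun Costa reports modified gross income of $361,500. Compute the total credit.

$5,730

Health Coverage Credit: $361,500 is $3,600 into a $24,000 phase-out range, leaving 20,400/24,000 of the credit: $1,700 × 20,400/24,000 = $1,445.
Commuter Credit: $361,500 is below the $370,600 cutoff, so the full $4,125 applies.
Child Tax Credit: income exceeds $332,200 by $29,300, which is 12 full-or-partial $2,500 increments; reduction = 12 × $80 = $960, leaving $160.
Total: $1,445 + $4,125 + $160 = $5,730.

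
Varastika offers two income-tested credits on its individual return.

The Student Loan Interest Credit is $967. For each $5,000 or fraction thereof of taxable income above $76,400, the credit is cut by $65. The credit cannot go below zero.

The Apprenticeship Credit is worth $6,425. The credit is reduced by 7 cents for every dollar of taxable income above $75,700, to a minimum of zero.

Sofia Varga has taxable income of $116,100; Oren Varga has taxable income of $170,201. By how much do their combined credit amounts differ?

$4,044

Sofia ($116,100): Student Loan Interest Credit: income exceeds $76,400 by $39,700, which is 8 full-or-partial $5,000 increments; reduction = 8 × $65 = $520, leaving $447. Apprenticeship Credit: 7% of the $40,400 excess over $75,700 is $2,828; credit = $6,425 − $2,828 = $3,597. total $447 + $3,597 = $4,044
Oren ($170,201): Student Loan Interest Credit: income exceeds $76,400 by $93,801 → 19 increments × $65 = $1,235 ≥ base, so the credit is $0. Apprenticeship Credit: 7% of the $94,501 excess over $75,700 is $6,615.07 ≥ base, so the credit is $0. total $0 + $0 = $0
Difference: |$4,044 − $0| = $4,044.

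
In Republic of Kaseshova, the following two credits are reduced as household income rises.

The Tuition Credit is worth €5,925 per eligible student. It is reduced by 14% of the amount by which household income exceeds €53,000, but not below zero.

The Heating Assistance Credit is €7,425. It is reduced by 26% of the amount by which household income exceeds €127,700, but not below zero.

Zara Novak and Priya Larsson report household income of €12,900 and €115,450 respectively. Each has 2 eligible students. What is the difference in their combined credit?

Zara (€12,900): Tuition Credit: base = 2 × €5,925 = €11,850. €12,900 is at or below the €53,000 threshold, so the full €11,850 applies. Heating Assistance Credit: €12,900 is at or below the €127,700 threshold, so the full €7,425 applies. total €11,850 + €7,425 = €19,275
Priya (€115,450): Tuition Credit: base = 2 × €5,925 = €11,850. 14% of the €62,450 excess over €53,000 is €8,743; credit = €11,850 − €8,743 = €3,107. Heating Assistance Credit: €115,450 is at or below the €127,700 threshold, so the full €7,425 applies. total €3,107 + €7,425 = €10,532
Difference: |€19,275 − €10,532| = €8,743.

€8,743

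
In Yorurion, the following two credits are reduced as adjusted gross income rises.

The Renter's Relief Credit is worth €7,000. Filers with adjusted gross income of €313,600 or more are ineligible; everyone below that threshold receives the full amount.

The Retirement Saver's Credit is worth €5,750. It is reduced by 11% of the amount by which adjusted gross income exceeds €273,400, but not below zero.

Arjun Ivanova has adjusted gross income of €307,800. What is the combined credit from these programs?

€8,966

Renter's Relief Credit: €307,800 is below the €313,600 cutoff, so the full €7,000 applies.
Retirement Saver's Credit: 11% of the €34,400 excess over €273,400 is €3,784; credit = €5,750 − €3,784 = €1,966.
Total: €7,000 + €1,966 = €8,966.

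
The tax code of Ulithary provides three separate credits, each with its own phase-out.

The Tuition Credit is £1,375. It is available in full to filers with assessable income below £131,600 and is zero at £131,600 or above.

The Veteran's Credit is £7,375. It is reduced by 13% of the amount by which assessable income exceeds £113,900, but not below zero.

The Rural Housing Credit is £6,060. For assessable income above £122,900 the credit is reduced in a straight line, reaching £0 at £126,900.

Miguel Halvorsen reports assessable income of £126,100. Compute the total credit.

Tuition Credit: £126,100 is below the £131,600 cutoff, so the full £1,375 applies.
Veteran's Credit: 13% of the £12,200 excess over £113,900 is £1,586; credit = £7,375 − £1,586 = £5,789.
Rural Housing Credit: £126,100 is £3,200 into a £4,000 phase-out range, leaving 800/4,000 of the credit: £6,060 × 800/4,000 = £1,212.
Total: £1,375 + £5,789 + £1,212 = £8,376.

£8,376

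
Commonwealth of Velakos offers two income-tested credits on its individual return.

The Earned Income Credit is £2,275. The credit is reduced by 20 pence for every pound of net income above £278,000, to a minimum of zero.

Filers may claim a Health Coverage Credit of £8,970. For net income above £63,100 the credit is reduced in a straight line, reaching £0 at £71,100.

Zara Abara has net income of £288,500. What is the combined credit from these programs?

Earned Income Credit: 20% of the £10,500 excess over £278,000 is £2,100; credit = £2,275 − £2,100 = £175.
Health Coverage Credit: £288,500 is at or above £71,100, so the credit is £0.
Total: £175 + £0 = £175.

£175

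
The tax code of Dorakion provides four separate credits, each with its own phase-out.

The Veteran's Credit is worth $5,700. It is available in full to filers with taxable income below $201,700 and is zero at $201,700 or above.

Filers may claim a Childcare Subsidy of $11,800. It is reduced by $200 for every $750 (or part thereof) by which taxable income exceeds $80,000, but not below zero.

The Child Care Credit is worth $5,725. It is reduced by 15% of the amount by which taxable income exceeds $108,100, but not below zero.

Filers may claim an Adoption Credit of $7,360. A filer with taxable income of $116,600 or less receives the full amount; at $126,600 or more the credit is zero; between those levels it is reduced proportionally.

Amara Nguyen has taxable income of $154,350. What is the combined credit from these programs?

$5,700

Veteran's Credit: $154,350 is below the $201,700 cutoff, so the full $5,700 applies.
Childcare Subsidy: income exceeds $80,000 by $74,350 → 100 increments × $200 = $20,000 ≥ base, so the credit is $0.
Child Care Credit: 15% of the $46,250 excess over $108,100 is $6,937.50 ≥ base, so the credit is $0.
Adoption Credit: $154,350 is at or above $126,600, so the credit is $0.
Total: $5,700 + $0 + $0 + $0 = $5,700.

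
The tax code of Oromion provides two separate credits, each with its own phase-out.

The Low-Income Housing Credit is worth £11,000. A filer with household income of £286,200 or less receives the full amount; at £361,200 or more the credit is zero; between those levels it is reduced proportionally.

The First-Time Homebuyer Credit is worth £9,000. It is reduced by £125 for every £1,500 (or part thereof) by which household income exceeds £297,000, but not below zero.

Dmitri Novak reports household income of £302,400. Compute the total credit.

£17,124

Low-Income Housing Credit: £302,400 is £16,200 into a £75,000 phase-out range, leaving 58,800/75,000 of the credit: £11,000 × 58,800/75,000 = £8,624.
First-Time Homebuyer Credit: income exceeds £297,000 by £5,400, which is 4 full-or-partial £1,500 increments; reduction = 4 × £125 = £500, leaving £8,500.
Total: £8,624 + £8,500 = £17,124.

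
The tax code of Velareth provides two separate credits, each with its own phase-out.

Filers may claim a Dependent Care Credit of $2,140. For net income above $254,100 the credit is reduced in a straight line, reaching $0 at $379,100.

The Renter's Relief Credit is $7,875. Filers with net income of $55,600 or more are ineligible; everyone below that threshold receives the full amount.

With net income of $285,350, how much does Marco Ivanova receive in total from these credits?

$1,605

Dependent Care Credit: $285,350 is $31,250 into a $125,000 phase-out range, leaving 93,750/125,000 of the credit: $2,140 × 93,750/125,000 = $1,605.
Renter's Relief Credit: $285,350 meets or exceeds the $55,600 cutoff, so the credit is $0.
Total: $1,605 + $0 = $1,605.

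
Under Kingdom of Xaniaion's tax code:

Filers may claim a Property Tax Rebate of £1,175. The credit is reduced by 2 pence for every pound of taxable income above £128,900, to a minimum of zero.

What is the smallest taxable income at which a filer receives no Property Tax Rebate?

£187,650

The credit falls by 2% of each pound above £128,900, so it reaches zero when the excess is £1,175 / 2% = £58,750: income = £128,900 + £58,750 = £187,650.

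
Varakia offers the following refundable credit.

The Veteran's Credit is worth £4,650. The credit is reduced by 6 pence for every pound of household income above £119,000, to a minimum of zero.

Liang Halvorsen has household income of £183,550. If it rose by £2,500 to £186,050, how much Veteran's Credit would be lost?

£150

At £183,550 — 6% of the £64,550 excess over £119,000 is £3,873; credit = £4,650 − £3,873 = £777.
At £186,050 — 6% of the £67,050 excess over £119,000 is £4,023; credit = £4,650 − £4,023 = £627.
Lost: £777 − £627 = £150.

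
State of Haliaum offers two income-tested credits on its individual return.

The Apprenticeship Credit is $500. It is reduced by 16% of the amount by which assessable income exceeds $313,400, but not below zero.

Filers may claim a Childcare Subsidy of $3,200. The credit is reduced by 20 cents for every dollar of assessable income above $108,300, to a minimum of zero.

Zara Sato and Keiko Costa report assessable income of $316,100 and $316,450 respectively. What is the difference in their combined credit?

$56

Zara ($316,100): Apprenticeship Credit: 16% of the $2,700 excess over $313,400 is $432; credit = $500 − $432 = $68. Childcare Subsidy: 20% of the $207,800 excess over $108,300 is $41,560 ≥ base, so the credit is $0. total $68 + $0 = $68
Keiko ($316,450): Apprenticeship Credit: 16% of the $3,050 excess over $313,400 is $488; credit = $500 − $488 = $12. Childcare Subsidy: 20% of the $208,150 excess over $108,300 is $41,630 ≥ base, so the credit is $0. total $12 + $0 = $12
Difference: |$68 − $12| = $56.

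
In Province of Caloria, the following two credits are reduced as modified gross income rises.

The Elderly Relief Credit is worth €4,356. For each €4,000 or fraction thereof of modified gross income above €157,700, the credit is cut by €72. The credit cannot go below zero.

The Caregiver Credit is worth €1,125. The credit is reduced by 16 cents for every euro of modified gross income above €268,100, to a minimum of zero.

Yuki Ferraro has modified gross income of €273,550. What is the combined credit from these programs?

Elderly Relief Credit: income exceeds €157,700 by €115,850, which is 29 full-or-partial €4,000 increments; reduction = 29 × €72 = €2,088, leaving €2,268.
Caregiver Credit: 16% of the €5,450 excess over €268,100 is €872; credit = €1,125 − €872 = €253.
Total: €2,268 + €253 = €2,521.

€2,521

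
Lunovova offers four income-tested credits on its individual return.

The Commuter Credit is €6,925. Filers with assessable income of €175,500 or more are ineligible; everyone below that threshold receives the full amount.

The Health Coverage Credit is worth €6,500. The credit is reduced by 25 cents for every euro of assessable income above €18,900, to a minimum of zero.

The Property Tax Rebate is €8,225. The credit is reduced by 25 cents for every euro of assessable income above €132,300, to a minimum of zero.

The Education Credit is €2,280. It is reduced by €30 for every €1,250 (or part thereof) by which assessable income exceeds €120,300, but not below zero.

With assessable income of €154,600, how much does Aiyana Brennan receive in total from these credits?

€11,015

Commuter Credit: €154,600 is below the €175,500 cutoff, so the full €6,925 applies.
Health Coverage Credit: 25% of the €135,700 excess over €18,900 is €33,925 ≥ base, so the credit is €0.
Property Tax Rebate: 25% of the €22,300 excess over €132,300 is €5,575; credit = €8,225 − €5,575 = €2,650.
Education Credit: income exceeds €120,300 by €34,300, which is 28 full-or-partial €1,250 increments; reduction = 28 × €30 = €840, leaving €1,440.
Total: €6,925 + €0 + €2,650 + €1,440 = €11,015.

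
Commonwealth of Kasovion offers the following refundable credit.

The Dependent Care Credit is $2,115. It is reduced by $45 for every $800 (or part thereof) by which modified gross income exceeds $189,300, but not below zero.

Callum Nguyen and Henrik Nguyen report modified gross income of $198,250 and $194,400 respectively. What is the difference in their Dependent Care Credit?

$225

Callum ($198,250): Dependent Care Credit: income exceeds $189,300 by $8,950, which is 12 full-or-partial $800 increments; reduction = 12 × $45 = $540, leaving $1,575.
Henrik ($194,400): Dependent Care Credit: income exceeds $189,300 by $5,100, which is 7 full-or-partial $800 increments; reduction = 7 × $45 = $315, leaving $1,800.
Difference: |$1,575 − $1,800| = $225.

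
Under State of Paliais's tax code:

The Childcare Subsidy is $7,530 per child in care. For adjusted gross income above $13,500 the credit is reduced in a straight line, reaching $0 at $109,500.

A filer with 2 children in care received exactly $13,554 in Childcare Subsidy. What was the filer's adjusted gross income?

Full credit = 2 × $7,530 = $15,060.
$13,554 is 13,554/15,060 of the full $15,060, so 1,506/15,060 of the $96,000 range has been used: income = $13,500 + $96,000 × 1,506/15,060 = $23,100.

$23,100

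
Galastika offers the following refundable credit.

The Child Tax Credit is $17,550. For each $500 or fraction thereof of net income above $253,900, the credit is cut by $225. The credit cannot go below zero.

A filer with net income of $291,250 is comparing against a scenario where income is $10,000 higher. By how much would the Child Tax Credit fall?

$675

At $291,250 — income exceeds $253,900 by $37,350, which is 75 full-or-partial $500 increments; reduction = 75 × $225 = $16,875, leaving $675.
At $301,250 — income exceeds $253,900 by $47,350 → 95 increments × $225 = $21,375 ≥ base, so the credit is $0.
Lost: $675 − $0 = $675.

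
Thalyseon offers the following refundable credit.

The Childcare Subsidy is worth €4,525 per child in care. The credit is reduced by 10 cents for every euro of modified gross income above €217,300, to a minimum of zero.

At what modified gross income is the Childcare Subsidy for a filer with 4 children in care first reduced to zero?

€398,300

Full credit = 4 × €4,525 = €18,100.
The credit falls by 10% of each euro above €217,300, so it reaches zero when the excess is €18,100 / 10% = €181,000: income = €217,300 + €181,000 = €398,300.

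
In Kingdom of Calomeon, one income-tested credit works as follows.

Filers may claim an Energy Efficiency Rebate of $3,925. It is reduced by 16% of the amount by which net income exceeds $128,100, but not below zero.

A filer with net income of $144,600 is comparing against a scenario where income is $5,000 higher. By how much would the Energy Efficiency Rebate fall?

$800

At $144,600 — 16% of the $16,500 excess over $128,100 is $2,640; credit = $3,925 − $2,640 = $1,285.
At $149,600 — 16% of the $21,500 excess over $128,100 is $3,440; credit = $3,925 − $3,440 = $485.
Lost: $1,285 − $485 = $800.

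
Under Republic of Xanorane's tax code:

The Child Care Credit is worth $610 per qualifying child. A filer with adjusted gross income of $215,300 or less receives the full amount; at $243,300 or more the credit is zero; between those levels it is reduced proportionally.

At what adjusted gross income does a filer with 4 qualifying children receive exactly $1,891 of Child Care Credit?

Full credit = 4 × $610 = $2,440.
$1,891 is 1,891/2,440 of the full $2,440, so 549/2,440 of the $28,000 range has been used: income = $215,300 + $28,000 × 549/2,440 = $221,600.

$221,600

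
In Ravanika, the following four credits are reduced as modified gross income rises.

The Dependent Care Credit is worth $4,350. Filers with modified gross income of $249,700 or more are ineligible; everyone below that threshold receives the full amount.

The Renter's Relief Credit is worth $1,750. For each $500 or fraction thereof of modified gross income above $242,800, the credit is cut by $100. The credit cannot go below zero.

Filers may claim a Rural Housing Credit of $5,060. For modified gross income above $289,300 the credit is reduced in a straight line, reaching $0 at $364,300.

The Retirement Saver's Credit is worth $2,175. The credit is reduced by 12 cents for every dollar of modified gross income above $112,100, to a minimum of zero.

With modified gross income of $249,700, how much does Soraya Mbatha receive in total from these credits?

Dependent Care Credit: $249,700 meets or exceeds the $249,700 cutoff, so the credit is $0.
Renter's Relief Credit: income exceeds $242,800 by $6,900, which is 14 full-or-partial $500 increments; reduction = 14 × $100 = $1,400, leaving $350.
Rural Housing Credit: $249,700 is at or below the $289,300 threshold, so the full $5,060 applies.
Retirement Saver's Credit: 12% of the $137,600 excess over $112,100 is $16,512 ≥ base, so the credit is $0.
Total: $0 + $350 + $5,060 + $0 = $5,410.

$5,410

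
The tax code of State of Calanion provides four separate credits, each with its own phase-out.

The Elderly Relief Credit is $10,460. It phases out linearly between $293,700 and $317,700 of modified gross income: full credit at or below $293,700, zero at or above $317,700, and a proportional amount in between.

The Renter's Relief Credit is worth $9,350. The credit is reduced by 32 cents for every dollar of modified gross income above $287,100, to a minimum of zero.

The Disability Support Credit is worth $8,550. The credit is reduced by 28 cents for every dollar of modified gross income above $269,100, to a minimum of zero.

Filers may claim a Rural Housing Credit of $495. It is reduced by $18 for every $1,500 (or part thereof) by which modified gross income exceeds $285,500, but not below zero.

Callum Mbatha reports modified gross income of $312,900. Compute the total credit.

$3,339

Elderly Relief Credit: $312,900 is $19,200 into a $24,000 phase-out range, leaving 4,800/24,000 of the credit: $10,460 × 4,800/24,000 = $2,092.
Renter's Relief Credit: 32% of the $25,800 excess over $287,100 is $8,256; credit = $9,350 − $8,256 = $1,094.
Disability Support Credit: 28% of the $43,800 excess over $269,100 is $12,264 ≥ base, so the credit is $0.
Rural Housing Credit: income exceeds $285,500 by $27,400, which is 19 full-or-partial $1,500 increments; reduction = 19 × $18 = $342, leaving $153.
Total: $2,092 + $1,094 + $0 + $153 = $3,339.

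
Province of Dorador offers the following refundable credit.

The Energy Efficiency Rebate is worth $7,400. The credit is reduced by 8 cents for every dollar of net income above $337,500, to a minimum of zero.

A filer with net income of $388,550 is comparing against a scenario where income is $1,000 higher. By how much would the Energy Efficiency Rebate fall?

$80

At $388,550 — 8% of the $51,050 excess over $337,500 is $4,084; credit = $7,400 − $4,084 = $3,316.
At $389,550 — 8% of the $52,050 excess over $337,500 is $4,164; credit = $7,400 − $4,164 = $3,236.
Lost: $3,316 − $3,236 = $80.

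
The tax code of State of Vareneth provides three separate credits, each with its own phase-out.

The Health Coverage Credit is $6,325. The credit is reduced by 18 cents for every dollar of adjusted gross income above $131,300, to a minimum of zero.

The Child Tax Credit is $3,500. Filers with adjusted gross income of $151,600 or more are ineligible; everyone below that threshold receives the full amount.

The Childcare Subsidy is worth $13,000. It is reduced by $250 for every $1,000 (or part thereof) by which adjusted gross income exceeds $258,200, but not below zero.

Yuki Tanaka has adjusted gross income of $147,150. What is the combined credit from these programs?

Health Coverage Credit: 18% of the $15,850 excess over $131,300 is $2,853; credit = $6,325 − $2,853 = $3,472.
Child Tax Credit: $147,150 is below the $151,600 cutoff, so the full $3,500 applies.
Childcare Subsidy: $147,150 is at or below the $258,200 threshold, so the full $13,000 applies.
Total: $3,472 + $3,500 + $13,000 = $19,972.

$19,972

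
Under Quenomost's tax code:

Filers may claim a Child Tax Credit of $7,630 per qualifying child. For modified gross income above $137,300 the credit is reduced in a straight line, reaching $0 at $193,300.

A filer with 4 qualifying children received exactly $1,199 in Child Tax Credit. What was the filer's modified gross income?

Full credit = 4 × $7,630 = $30,520.
$1,199 is 1,199/30,520 of the full $30,520, so 29,321/30,520 of the $56,000 range has been used: income = $137,300 + $56,000 × 29,321/30,520 = $191,100.

$191,100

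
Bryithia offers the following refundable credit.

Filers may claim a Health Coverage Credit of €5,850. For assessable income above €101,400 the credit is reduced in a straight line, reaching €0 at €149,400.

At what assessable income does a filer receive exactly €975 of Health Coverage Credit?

€975 is 975/5,850 of the full €5,850, so 4,875/5,850 of the €48,000 range has been used: income = €101,400 + €48,000 × 4,875/5,850 = €141,400.

€141,400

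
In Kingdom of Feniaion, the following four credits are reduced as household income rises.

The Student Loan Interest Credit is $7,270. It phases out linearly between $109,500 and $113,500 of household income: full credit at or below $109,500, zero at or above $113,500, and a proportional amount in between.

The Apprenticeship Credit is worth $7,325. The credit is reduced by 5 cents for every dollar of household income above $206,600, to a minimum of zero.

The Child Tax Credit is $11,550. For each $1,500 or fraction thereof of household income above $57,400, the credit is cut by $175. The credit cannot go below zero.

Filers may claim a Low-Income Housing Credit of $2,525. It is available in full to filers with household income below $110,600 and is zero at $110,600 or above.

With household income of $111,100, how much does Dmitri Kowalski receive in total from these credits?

$16,937

Student Loan Interest Credit: $111,100 is $1,600 into a $4,000 phase-out range, leaving 2,400/4,000 of the credit: $7,270 × 2,400/4,000 = $4,362.
Apprenticeship Credit: $111,100 is at or below the $206,600 threshold, so the full $7,325 applies.
Child Tax Credit: income exceeds $57,400 by $53,700, which is 36 full-or-partial $1,500 increments; reduction = 36 × $175 = $6,300, leaving $5,250.
Low-Income Housing Credit: $111,100 meets or exceeds the $110,600 cutoff, so the credit is $0.
Total: $4,362 + $7,325 + $5,250 + $0 = $16,937.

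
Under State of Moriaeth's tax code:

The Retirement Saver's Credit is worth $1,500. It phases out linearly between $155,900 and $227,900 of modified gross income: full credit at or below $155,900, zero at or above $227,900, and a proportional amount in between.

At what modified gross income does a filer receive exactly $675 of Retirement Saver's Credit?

$195,500

$675 is 675/1,500 of the full $1,500, so 825/1,500 of the $72,000 range has been used: income = $155,900 + $72,000 × 825/1,500 = $195,500.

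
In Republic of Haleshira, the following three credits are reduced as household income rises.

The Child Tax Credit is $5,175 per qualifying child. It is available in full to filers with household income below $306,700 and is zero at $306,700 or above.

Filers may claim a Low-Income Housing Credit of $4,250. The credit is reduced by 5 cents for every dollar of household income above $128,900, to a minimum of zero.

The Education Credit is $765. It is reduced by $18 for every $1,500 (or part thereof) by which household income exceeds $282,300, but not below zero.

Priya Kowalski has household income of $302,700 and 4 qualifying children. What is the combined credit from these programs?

$21,213

Child Tax Credit: base = 4 × $5,175 = $20,700. $302,700 is below the $306,700 cutoff, so the full $20,700 applies.
Low-Income Housing Credit: 5% of the $173,800 excess over $128,900 is $8,690 ≥ base, so the credit is $0.
Education Credit: income exceeds $282,300 by $20,400, which is 14 full-or-partial $1,500 increments; reduction = 14 × $18 = $252, leaving $513.
Total: $20,700 + $0 + $513 = $21,213.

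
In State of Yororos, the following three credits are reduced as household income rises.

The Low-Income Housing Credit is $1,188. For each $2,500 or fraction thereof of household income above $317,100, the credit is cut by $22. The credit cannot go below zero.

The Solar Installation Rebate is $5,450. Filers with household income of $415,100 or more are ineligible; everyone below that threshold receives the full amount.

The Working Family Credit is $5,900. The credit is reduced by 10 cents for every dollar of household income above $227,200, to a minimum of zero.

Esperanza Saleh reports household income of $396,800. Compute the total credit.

$5,934

Low-Income Housing Credit: income exceeds $317,100 by $79,700, which is 32 full-or-partial $2,500 increments; reduction = 32 × $22 = $704, leaving $484.
Solar Installation Rebate: $396,800 is below the $415,100 cutoff, so the full $5,450 applies.
Working Family Credit: 10% of the $169,600 excess over $227,200 is $16,960 ≥ base, so the credit is $0.
Total: $484 + $5,450 + $0 = $5,934.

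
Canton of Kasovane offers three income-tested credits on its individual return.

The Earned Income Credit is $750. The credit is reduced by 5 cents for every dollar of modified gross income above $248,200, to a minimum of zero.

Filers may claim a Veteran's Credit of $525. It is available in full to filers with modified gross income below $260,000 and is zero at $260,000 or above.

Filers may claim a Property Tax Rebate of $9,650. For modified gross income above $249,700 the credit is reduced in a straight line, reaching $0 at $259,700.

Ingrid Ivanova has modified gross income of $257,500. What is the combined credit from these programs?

$2,933

Earned Income Credit: 5% of the $9,300 excess over $248,200 is $465; credit = $750 − $465 = $285.
Veteran's Credit: $257,500 is below the $260,000 cutoff, so the full $525 applies.
Property Tax Rebate: $257,500 is $7,800 into a $10,000 phase-out range, leaving 2,200/10,000 of the credit: $9,650 × 2,200/10,000 = $2,123.
Total: $285 + $525 + $2,123 = $2,933.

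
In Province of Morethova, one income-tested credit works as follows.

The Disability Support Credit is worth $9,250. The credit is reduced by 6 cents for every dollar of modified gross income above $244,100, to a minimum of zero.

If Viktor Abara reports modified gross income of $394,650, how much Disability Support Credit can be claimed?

$217

Disability Support Credit: 6% of the $150,550 excess over $244,100 is $9,033; credit = $9,250 − $9,033 = $217.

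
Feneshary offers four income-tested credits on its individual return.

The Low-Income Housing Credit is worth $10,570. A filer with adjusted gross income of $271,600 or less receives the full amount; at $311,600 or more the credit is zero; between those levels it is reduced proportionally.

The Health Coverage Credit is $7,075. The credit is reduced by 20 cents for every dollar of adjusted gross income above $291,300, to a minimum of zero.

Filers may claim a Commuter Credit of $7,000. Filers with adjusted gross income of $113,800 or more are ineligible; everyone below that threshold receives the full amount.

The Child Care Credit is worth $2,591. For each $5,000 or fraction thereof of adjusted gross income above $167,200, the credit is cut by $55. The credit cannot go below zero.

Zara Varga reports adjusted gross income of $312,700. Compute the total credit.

Low-Income Housing Credit: $312,700 is at or above $311,600, so the credit is $0.
Health Coverage Credit: 20% of the $21,400 excess over $291,300 is $4,280; credit = $7,075 − $4,280 = $2,795.
Commuter Credit: $312,700 meets or exceeds the $113,800 cutoff, so the credit is $0.
Child Care Credit: income exceeds $167,200 by $145,500, which is 30 full-or-partial $5,000 increments; reduction = 30 × $55 = $1,650, leaving $941.
Total: $0 + $2,795 + $0 + $941 = $3,736.

$3,736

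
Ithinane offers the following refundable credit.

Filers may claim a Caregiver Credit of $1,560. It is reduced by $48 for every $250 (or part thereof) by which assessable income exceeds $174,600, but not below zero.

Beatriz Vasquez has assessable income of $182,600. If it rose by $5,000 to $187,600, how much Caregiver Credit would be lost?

At $182,600 — income exceeds $174,600 by $8,000, which is 32 full-or-partial $250 increments; reduction = 32 × $48 = $1,536, leaving $24.
At $187,600 — income exceeds $174,600 by $13,000 → 52 increments × $48 = $2,496 ≥ base, so the credit is $0.
Lost: $24 − $0 = $24.

$24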